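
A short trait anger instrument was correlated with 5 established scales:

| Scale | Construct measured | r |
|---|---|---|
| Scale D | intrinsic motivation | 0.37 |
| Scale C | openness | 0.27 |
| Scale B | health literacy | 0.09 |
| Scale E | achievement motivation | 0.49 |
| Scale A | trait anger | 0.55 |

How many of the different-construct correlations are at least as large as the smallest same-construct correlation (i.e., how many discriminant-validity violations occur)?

0

Convergent (same construct = trait anger): Scale A.
Smallest convergent = 0.55. Discriminant values: 0.37, 0.27, 0.09, 0.49; count ≥ 0.55 → 0.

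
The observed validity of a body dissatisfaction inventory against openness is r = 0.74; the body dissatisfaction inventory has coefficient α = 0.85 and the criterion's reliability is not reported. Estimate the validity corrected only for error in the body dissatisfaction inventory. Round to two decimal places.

0.80

Single correction: r_c = r_obs / √r_xx = 0.74 / √0.85 = 0.74 / 0.9220 ≈ 0.80.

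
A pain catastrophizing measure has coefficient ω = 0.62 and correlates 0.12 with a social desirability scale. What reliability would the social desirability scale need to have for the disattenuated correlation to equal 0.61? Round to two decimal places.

0.06

r_true = r_obs / √(r_xx · r_yy) ⇒ 0.61 = 0.12 / √(0.62 · r_yy).
√(0.62 · r_yy) = 0.12 / 0.61 = 0.1967; 0.62 · r_yy = 0.0387; r_yy = 0.0387 / 0.62 ≈ 0.06.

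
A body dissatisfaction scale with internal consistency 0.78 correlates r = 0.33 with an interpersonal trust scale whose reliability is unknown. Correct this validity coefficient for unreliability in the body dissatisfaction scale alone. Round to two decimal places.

Single correction: r_c = r_obs / √r_xx = 0.33 / √0.78 = 0.33 / 0.8832 ≈ 0.37.

0.37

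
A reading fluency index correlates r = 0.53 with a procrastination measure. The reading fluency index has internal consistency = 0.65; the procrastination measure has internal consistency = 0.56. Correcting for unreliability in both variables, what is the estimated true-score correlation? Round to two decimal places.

0.88

r_true = r_obs / √(r_xx · r_yy) = 0.53 / √(0.65 × 0.56) = 0.53 / √0.3640 = 0.53 / 0.6033 ≈ 0.88.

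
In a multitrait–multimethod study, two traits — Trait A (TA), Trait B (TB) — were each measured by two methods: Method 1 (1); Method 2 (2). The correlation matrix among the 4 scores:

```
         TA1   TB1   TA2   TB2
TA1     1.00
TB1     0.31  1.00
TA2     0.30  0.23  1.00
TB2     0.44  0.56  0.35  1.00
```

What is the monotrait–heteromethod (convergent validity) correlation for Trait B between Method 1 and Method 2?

Same trait (TB), different methods: r(TB1, TB2) = 0.56.

0.56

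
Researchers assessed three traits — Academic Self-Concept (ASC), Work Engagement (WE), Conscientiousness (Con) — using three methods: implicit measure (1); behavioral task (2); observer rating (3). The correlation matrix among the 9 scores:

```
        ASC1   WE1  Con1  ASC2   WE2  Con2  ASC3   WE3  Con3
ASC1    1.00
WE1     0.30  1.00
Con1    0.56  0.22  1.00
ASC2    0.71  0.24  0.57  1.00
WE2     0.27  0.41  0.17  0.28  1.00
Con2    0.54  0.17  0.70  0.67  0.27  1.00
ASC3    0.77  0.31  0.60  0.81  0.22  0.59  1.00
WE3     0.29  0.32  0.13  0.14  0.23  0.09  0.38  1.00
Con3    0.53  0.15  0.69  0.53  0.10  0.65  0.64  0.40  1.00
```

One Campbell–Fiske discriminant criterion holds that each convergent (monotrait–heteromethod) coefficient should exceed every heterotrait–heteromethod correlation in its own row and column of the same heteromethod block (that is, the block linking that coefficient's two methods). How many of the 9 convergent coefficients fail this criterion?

Checking each validity diagonal entry against its comparison values:
ASC (methods 1·2): 0.71 vs {0.27, 0.24, 0.54, 0.57} → pass.
ASC (methods 1·3): 0.77 vs {0.29, 0.31, 0.53, 0.60} → pass.
ASC (methods 2·3): 0.81 vs {0.14, 0.22, 0.53, 0.59} → pass.
WE (methods 1·2): 0.41 vs {0.24, 0.27, 0.17, 0.17} → pass.
WE (methods 1·3): 0.32 vs {0.31, 0.29, 0.15, 0.13} → pass.
WE (methods 2·3): 0.23 vs {0.22, 0.14, 0.10, 0.09} → pass.
Con (methods 1·2): 0.70 vs {0.57, 0.54, 0.17, 0.17} → pass.
Con (methods 1·3): 0.69 vs {0.60, 0.53, 0.13, 0.15} → pass.
Con (methods 2·3): 0.65 vs {0.59, 0.53, 0.09, 0.10} → pass.
0 of 9 fail.

0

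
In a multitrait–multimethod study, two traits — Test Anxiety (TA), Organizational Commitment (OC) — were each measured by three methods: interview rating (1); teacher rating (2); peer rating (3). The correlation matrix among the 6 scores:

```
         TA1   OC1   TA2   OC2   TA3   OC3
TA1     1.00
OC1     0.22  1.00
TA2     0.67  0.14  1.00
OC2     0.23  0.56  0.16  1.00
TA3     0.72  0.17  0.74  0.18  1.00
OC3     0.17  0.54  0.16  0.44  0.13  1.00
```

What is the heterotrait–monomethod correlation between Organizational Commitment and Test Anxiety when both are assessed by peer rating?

Different traits, same method: r(OC3, TA3) = 0.13.

0.13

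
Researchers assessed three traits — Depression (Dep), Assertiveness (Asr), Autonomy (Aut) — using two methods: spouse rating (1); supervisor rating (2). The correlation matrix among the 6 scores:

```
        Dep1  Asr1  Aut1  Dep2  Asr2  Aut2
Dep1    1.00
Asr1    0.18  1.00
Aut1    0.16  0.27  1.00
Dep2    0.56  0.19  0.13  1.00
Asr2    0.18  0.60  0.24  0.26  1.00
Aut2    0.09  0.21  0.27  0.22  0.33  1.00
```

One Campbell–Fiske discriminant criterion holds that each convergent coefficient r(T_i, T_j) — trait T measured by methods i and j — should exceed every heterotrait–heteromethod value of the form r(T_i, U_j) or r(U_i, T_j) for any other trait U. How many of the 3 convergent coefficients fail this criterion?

Checking each validity diagonal entry against its comparison values:
Dep (methods 1·2): 0.56 vs {0.18, 0.19, 0.09, 0.13} → pass.
Asr (methods 1·2): 0.60 vs {0.19, 0.18, 0.21, 0.24} → pass.
Aut (methods 1·2): 0.27 vs {0.13, 0.09, 0.24, 0.21} → pass.
0 of 3 fail.

0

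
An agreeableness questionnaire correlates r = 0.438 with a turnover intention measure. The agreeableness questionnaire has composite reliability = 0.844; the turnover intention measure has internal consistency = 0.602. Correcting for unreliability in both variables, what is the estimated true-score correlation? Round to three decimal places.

0.614

r_true = r_obs / √(r_xx · r_yy) = 0.438 / √(0.844 × 0.602) = 0.438 / √0.508088 = 0.438 / 0.7128 ≈ 0.614.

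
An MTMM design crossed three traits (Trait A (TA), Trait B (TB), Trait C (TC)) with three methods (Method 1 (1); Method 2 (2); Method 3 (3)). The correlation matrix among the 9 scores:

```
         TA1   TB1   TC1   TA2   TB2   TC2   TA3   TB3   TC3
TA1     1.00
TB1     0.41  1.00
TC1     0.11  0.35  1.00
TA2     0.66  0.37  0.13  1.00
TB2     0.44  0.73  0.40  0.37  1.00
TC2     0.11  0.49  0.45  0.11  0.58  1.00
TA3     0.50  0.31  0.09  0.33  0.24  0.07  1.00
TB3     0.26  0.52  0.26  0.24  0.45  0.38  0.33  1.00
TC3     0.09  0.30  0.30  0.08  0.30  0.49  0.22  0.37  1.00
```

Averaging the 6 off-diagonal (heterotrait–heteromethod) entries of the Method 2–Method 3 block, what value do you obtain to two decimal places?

HTHM values (method 2 × method 3): 0.24, 0.08, 0.24, 0.30, 0.07, 0.38; mean = 1.31/6 = 0.22.

0.22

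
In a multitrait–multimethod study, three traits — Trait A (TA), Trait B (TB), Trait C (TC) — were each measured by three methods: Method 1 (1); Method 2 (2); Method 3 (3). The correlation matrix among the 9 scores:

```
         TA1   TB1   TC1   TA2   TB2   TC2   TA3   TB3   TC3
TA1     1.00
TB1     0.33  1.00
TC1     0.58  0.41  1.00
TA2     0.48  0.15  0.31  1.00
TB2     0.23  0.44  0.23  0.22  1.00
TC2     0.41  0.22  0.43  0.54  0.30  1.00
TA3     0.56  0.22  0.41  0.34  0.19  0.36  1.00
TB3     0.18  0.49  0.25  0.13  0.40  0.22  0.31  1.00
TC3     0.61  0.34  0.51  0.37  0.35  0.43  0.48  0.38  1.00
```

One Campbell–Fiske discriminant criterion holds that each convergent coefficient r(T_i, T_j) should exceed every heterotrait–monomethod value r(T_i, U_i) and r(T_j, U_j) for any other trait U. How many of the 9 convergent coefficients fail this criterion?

Each convergent coefficient versus the relevant comparison correlations:
TA (methods 1·2): 0.48 vs {0.33, 0.22, 0.58, 0.54} → fail.
TA (methods 1·3): 0.56 vs {0.33, 0.31, 0.58, 0.48} → fail.
TA (methods 2·3): 0.34 vs {0.22, 0.31, 0.54, 0.48} → fail.
TB (methods 1·2): 0.44 vs {0.33, 0.22, 0.41, 0.30} → pass.
TB (methods 1·3): 0.49 vs {0.33, 0.31, 0.41, 0.38} → pass.
TB (methods 2·3): 0.40 vs {0.22, 0.31, 0.30, 0.38} → pass.
TC (methods 1·2): 0.43 vs {0.58, 0.54, 0.41, 0.30} → fail.
TC (methods 1·3): 0.51 vs {0.58, 0.48, 0.41, 0.38} → fail.
TC (methods 2·3): 0.43 vs {0.54, 0.48, 0.30, 0.38} → fail.
6 of 9 fail.

6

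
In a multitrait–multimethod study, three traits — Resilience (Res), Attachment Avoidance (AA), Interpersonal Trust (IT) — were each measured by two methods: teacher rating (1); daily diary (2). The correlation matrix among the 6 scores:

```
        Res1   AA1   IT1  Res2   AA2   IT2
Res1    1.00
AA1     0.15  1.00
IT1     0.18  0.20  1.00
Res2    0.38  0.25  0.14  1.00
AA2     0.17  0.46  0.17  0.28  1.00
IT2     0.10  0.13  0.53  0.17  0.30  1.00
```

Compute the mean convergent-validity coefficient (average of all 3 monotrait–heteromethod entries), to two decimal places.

0.46

Convergent values: 0.38, 0.46, 0.53; mean = 1.37/3 = 0.46.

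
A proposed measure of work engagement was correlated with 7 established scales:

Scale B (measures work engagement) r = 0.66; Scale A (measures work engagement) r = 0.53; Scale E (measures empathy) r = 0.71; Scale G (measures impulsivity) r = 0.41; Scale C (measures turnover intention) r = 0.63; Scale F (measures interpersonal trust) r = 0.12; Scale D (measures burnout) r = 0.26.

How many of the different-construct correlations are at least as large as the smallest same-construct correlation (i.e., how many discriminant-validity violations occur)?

Convergent (same construct = work engagement): Scale B, Scale A.
Smallest convergent = 0.53. Discriminant values: 0.71, 0.41, 0.63, 0.12, 0.26; count ≥ 0.53 → 2.

2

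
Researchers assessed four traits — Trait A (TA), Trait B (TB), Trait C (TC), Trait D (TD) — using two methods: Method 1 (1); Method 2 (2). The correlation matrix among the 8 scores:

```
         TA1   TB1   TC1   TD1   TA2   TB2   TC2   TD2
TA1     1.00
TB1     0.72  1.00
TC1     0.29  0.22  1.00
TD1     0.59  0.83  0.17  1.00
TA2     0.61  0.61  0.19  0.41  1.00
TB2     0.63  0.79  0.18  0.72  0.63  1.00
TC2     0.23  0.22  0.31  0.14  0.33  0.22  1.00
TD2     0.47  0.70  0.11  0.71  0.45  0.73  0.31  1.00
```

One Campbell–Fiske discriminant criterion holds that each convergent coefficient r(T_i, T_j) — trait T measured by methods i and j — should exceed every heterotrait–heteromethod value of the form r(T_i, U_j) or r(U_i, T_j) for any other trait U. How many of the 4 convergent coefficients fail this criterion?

Checking each validity diagonal entry against its comparison values:
TA (methods 1·2): 0.61 vs {0.63, 0.61, 0.23, 0.19, 0.47, 0.41} → fail.
TB (methods 1·2): 0.79 vs {0.61, 0.63, 0.22, 0.18, 0.70, 0.72} → pass.
TC (methods 1·2): 0.31 vs {0.19, 0.23, 0.18, 0.22, 0.11, 0.14} → pass.
TD (methods 1·2): 0.71 vs {0.41, 0.47, 0.72, 0.70, 0.14, 0.11} → fail.
2 of 4 fail.

2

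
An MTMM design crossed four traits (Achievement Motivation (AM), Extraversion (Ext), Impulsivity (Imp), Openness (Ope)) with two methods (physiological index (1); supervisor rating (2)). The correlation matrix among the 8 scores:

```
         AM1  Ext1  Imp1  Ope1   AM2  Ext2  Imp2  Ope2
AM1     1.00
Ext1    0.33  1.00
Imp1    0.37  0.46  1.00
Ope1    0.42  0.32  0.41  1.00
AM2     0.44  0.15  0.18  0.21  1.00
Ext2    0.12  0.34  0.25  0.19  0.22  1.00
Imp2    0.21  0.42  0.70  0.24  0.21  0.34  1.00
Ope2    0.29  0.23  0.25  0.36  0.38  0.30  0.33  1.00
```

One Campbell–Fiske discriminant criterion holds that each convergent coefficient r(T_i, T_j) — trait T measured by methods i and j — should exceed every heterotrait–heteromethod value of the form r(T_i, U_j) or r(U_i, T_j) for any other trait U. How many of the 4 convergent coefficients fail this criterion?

Convergent coefficients and their comparison sets:
AM (methods 1·2): 0.44 vs {0.12, 0.15, 0.21, 0.18, 0.29, 0.21} → pass.
Ext (methods 1·2): 0.34 vs {0.15, 0.12, 0.42, 0.25, 0.23, 0.19} → fail.
Imp (methods 1·2): 0.70 vs {0.18, 0.21, 0.25, 0.42, 0.25, 0.24} → pass.
Ope (methods 1·2): 0.36 vs {0.21, 0.29, 0.19, 0.23, 0.24, 0.25} → pass.
1 of 4 fail.

1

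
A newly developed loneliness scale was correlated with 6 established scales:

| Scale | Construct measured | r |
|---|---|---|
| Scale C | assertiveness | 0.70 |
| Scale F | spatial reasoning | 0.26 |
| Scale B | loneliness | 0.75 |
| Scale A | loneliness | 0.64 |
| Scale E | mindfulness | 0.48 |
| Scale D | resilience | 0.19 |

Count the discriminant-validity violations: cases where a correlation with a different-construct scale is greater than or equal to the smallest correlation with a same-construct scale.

Convergent (same construct = loneliness): Scale B, Scale A.
Smallest convergent = 0.64. Discriminant values: 0.70, 0.26, 0.48, 0.19; count ≥ 0.64 → 1.

1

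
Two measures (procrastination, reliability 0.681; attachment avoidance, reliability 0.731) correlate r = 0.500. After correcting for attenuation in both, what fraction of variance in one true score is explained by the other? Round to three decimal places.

0.502

Disattenuated r = 0.500 / √(0.681 × 0.731) = 0.500 / 0.7056 = 0.7086.
Shared true-score variance = 0.7086² = 0.5021 ≈ 0.502.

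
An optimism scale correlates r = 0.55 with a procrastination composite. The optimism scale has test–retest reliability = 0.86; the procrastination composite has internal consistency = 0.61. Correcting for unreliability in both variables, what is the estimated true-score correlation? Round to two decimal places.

r_true = r_obs / √(r_xx · r_yy) = 0.55 / √(0.86 × 0.61) = 0.55 / √0.5246 = 0.55 / 0.7243 ≈ 0.76.

0.76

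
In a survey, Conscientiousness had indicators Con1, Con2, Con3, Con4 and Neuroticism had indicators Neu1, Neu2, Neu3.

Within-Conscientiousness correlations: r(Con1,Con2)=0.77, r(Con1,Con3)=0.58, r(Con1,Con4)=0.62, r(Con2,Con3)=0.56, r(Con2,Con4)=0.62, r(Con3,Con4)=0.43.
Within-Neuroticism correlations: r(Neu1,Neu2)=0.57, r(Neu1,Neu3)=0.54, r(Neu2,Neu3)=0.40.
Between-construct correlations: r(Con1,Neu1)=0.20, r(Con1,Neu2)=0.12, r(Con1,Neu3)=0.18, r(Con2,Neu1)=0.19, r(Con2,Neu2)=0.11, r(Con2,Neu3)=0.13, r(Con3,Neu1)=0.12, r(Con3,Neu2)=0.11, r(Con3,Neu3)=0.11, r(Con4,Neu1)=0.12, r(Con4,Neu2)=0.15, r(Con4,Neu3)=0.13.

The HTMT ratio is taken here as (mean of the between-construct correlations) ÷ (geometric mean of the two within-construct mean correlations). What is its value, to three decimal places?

Mean between = 1.67/12 = 0.1392.
Mean within-Con = 3.58/6 = 0.5967; mean within-Neu = 1.51/3 = 0.5033.
Geometric mean = √(0.5967 × 0.5033) = 0.5480.
HTMT = 0.1392 / 0.5480 = 0.254.

0.254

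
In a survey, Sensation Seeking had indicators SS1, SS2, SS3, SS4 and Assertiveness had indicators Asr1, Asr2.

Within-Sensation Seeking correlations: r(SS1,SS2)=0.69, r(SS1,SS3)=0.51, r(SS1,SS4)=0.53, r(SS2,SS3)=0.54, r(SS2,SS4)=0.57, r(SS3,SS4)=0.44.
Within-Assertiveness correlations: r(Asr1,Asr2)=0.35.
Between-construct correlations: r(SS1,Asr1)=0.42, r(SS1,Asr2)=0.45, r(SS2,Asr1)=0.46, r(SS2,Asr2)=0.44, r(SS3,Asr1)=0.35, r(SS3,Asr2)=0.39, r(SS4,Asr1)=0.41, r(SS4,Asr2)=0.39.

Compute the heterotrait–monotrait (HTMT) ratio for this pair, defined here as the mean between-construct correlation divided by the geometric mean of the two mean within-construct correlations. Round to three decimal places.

0.946

Mean between = 3.31/8 = 0.4138.
Mean within-SS = 3.28/6 = 0.5467; mean within-Asr = 0.35/1 = 0.3500.
Geometric mean = √(0.5467 × 0.3500) = 0.4374.
HTMT = 0.4138 / 0.4374 = 0.946.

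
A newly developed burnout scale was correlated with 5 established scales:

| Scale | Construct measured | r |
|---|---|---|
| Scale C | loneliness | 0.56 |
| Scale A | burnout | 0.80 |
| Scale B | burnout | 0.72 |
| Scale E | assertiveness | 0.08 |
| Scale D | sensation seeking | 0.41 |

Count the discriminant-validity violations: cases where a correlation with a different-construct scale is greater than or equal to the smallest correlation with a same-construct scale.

0

Convergent (same construct = burnout): Scale A, Scale B.
Smallest convergent = 0.72. Discriminant values: 0.56, 0.08, 0.41; count ≥ 0.72 → 0.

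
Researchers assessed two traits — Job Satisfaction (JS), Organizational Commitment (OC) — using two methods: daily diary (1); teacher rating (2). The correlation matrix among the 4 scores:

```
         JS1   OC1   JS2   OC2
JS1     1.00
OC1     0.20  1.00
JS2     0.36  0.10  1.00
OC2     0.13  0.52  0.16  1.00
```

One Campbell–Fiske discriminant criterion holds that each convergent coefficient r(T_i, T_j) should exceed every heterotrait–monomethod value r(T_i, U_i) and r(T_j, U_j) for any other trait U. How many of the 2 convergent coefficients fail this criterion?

0

Convergent coefficients and their comparison sets:
JS (methods 1·2): 0.36 vs {0.20, 0.16} → pass.
OC (methods 1·2): 0.52 vs {0.20, 0.16} → pass.
0 of 2 fail.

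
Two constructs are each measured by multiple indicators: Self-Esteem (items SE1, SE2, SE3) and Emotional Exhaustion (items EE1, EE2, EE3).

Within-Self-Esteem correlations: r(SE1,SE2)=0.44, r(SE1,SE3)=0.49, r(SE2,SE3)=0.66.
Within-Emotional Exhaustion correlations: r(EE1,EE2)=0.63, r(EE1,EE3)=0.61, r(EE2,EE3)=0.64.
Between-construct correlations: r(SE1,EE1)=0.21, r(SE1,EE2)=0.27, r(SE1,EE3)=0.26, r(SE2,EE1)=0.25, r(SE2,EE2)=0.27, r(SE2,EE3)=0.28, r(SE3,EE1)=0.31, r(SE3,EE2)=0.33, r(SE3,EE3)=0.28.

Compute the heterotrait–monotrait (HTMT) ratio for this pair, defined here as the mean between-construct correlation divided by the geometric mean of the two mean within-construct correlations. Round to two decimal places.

Between-construct mean = 2.46/9 = 0.2733.
Mean within-SE = 1.59/3 = 0.5300; mean within-EE = 1.88/3 = 0.6267.
Geometric mean = √(0.5300 × 0.6267) = 0.5763.
HTMT = 0.2733 / 0.5763 = 0.47.

0.47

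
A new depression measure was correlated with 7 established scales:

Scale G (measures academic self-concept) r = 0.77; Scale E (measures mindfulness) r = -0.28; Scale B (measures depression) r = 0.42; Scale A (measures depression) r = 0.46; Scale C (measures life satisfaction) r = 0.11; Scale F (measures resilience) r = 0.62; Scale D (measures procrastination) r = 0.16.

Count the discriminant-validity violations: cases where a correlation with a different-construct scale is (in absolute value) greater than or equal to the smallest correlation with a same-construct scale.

2

Convergent (same construct = depression): Scale B, Scale A.
Smallest convergent = 0.42. Discriminant |r|: 0.77, 0.28, 0.11, 0.62, 0.16; count ≥ 0.42 → 2.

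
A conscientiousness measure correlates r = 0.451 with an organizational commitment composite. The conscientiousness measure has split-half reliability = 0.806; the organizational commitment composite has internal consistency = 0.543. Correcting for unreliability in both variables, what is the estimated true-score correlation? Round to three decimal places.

r_true = r_obs / √(r_xx · r_yy) = 0.451 / √(0.806 × 0.543) = 0.451 / √0.437658 = 0.451 / 0.6616 ≈ 0.682.

0.682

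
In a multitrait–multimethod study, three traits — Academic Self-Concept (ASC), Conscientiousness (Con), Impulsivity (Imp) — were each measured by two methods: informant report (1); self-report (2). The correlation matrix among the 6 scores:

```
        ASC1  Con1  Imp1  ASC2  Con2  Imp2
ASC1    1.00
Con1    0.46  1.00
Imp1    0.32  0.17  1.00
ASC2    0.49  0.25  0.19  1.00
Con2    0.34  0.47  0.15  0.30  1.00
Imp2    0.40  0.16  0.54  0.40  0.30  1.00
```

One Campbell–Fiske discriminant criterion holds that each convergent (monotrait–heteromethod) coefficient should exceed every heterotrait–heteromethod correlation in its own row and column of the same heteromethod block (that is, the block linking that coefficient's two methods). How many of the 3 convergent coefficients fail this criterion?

0

Checking each validity diagonal entry against its comparison values:
ASC (methods 1·2): 0.49 vs {0.34, 0.25, 0.40, 0.19} → pass.
Con (methods 1·2): 0.47 vs {0.25, 0.34, 0.16, 0.15} → pass.
Imp (methods 1·2): 0.54 vs {0.19, 0.40, 0.15, 0.16} → pass.
0 of 3 fail.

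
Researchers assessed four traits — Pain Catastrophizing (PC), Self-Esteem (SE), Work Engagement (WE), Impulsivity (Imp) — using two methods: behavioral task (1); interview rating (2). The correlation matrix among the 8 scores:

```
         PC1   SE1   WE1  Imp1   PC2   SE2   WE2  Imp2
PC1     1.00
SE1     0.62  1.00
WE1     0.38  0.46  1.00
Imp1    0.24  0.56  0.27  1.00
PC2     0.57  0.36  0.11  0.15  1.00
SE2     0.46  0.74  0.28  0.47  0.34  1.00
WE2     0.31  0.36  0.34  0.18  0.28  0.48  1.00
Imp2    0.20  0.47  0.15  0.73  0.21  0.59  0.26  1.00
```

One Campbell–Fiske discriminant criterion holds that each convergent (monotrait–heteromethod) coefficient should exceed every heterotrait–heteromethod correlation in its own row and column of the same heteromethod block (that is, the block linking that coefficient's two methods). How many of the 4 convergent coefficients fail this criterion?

1

Checking each validity diagonal entry against its comparison values:
PC (methods 1·2): 0.57 vs {0.46, 0.36, 0.31, 0.11, 0.20, 0.15} → pass.
SE (methods 1·2): 0.74 vs {0.36, 0.46, 0.36, 0.28, 0.47, 0.47} → pass.
WE (methods 1·2): 0.34 vs {0.11, 0.31, 0.28, 0.36, 0.15, 0.18} → fail.
Imp (methods 1·2): 0.73 vs {0.15, 0.20, 0.47, 0.47, 0.18, 0.15} → pass.
1 of 4 fail.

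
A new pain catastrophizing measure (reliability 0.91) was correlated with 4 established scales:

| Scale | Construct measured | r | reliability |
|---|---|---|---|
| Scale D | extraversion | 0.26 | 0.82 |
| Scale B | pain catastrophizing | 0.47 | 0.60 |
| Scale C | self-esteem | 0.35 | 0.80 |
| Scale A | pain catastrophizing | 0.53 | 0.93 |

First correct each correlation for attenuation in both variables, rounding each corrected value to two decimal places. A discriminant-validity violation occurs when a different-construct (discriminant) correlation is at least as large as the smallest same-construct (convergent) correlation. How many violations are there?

Disattenuated r (r / √(r_scale · r_new)):
  Scale D (disc): 0.26 / √(0.82·0.91) = 0.30
  Scale B (conv): 0.47 / √(0.60·0.91) = 0.64
  Scale C (disc): 0.35 / √(0.80·0.91) = 0.41
  Scale A (conv): 0.53 / √(0.93·0.91) = 0.58
Smallest convergent = 0.58. Discriminant values: 0.30, 0.41; count ≥ 0.58 → 0.

0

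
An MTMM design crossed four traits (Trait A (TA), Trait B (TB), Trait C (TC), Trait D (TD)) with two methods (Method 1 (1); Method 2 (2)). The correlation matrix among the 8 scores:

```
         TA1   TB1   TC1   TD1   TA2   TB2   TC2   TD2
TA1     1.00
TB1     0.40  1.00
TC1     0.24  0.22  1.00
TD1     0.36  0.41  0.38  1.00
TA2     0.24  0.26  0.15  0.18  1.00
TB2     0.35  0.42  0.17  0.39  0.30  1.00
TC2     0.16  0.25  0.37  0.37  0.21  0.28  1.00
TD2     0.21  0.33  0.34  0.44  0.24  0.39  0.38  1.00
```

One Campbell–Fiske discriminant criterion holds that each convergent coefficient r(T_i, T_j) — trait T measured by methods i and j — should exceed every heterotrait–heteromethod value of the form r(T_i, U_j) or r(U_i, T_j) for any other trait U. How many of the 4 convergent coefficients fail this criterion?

Convergent coefficients and their comparison sets:
TA (methods 1·2): 0.24 vs {0.35, 0.26, 0.16, 0.15, 0.21, 0.18} → fail.
TB (methods 1·2): 0.42 vs {0.26, 0.35, 0.25, 0.17, 0.33, 0.39} → pass.
TC (methods 1·2): 0.37 vs {0.15, 0.16, 0.17, 0.25, 0.34, 0.37} → fail.
TD (methods 1·2): 0.44 vs {0.18, 0.21, 0.39, 0.33, 0.37, 0.34} → pass.
2 of 4 fail.

2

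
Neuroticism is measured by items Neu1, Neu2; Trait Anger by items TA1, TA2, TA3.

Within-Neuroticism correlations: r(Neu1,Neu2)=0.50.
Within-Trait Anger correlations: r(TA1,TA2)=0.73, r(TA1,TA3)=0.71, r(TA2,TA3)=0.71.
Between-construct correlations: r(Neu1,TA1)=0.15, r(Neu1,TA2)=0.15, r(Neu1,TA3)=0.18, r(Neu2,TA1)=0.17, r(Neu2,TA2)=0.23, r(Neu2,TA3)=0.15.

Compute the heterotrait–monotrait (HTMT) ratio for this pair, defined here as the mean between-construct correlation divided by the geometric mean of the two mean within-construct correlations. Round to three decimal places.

Between-construct mean = 1.03/6 = 0.1717.
Mean within-Neu = 0.50/1 = 0.5000; mean within-TA = 2.15/3 = 0.7167.
Geometric mean = √(0.5000 × 0.7167) = 0.5986.
HTMT = 0.1717 / 0.5986 = 0.287.

0.287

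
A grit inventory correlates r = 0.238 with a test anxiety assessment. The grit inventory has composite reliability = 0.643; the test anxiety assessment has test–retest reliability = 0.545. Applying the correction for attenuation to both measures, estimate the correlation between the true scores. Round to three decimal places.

0.402

r_true = r_obs / √(r_xx · r_yy) = 0.238 / √(0.643 × 0.545) = 0.238 / √0.350435 = 0.238 / 0.5920 ≈ 0.402.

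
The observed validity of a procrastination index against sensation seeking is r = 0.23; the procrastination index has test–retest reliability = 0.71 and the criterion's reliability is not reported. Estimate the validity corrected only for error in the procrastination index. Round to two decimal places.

0.27

Single correction: r_c = r_obs / √r_xx = 0.23 / √0.71 = 0.23 / 0.8426 ≈ 0.27.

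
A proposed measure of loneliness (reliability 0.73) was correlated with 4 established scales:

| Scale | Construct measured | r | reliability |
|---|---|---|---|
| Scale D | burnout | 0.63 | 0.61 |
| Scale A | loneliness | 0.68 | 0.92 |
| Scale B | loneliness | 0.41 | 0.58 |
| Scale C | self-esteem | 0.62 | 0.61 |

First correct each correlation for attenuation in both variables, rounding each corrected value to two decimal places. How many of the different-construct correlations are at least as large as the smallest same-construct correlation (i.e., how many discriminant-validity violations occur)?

2

Disattenuated r (r / √(r_scale · r_new)):
  Scale D (disc): 0.63 / √(0.61·0.73) = 0.94
  Scale A (conv): 0.68 / √(0.92·0.73) = 0.83
  Scale B (conv): 0.41 / √(0.58·0.73) = 0.63
  Scale C (disc): 0.62 / √(0.61·0.73) = 0.93
Smallest convergent = 0.63. Discriminant values: 0.94, 0.93; count ≥ 0.63 → 2.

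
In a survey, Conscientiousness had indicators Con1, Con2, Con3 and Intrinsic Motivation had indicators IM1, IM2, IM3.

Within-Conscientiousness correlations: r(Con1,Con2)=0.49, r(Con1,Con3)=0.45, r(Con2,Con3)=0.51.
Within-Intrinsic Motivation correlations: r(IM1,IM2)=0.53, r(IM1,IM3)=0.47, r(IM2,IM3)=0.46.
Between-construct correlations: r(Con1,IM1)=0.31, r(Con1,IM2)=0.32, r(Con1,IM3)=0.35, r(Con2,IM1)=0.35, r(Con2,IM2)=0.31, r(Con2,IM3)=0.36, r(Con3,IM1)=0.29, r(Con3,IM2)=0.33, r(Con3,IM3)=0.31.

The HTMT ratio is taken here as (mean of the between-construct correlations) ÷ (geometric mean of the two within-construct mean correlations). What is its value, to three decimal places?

Between-construct mean = 2.93/9 = 0.3256.
Mean within-Con = 1.45/3 = 0.4833; mean within-IM = 1.46/3 = 0.4867.
Geometric mean = √(0.4833 × 0.4867) = 0.4850.
HTMT = 0.3256 / 0.4850 = 0.671.

0.671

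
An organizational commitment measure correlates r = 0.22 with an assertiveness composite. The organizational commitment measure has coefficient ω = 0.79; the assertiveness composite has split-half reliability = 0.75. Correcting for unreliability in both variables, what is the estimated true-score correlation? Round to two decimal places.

0.29

r_true = r_obs / √(r_xx · r_yy) = 0.22 / √(0.79 × 0.75) = 0.22 / √0.5925 = 0.22 / 0.7697 ≈ 0.29.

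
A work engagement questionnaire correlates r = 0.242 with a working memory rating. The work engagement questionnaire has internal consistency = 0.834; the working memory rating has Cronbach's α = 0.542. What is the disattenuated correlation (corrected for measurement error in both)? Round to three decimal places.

0.360

r_true = r_obs / √(r_xx · r_yy) = 0.242 / √(0.834 × 0.542) = 0.242 / √0.452028 = 0.242 / 0.6723 ≈ 0.360.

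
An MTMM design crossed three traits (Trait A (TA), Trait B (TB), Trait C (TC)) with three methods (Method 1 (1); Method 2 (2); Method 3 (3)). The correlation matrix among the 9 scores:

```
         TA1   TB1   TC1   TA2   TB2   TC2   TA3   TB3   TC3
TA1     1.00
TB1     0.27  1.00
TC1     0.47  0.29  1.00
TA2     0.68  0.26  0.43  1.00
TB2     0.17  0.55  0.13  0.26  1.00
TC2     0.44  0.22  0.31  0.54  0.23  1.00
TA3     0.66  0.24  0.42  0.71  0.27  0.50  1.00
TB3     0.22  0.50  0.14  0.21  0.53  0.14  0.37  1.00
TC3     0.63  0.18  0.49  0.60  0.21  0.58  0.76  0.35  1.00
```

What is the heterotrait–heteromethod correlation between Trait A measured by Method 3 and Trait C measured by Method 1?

Different traits and methods: r(TA3, TC1) = 0.42.

0.42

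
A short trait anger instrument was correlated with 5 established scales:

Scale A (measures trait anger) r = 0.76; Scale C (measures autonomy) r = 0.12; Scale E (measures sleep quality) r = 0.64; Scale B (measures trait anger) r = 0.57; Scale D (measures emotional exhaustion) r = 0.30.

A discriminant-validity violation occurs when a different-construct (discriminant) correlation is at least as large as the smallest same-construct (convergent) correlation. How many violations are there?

Convergent (same construct = trait anger): Scale A, Scale B.
Smallest convergent = 0.57. Discriminant values: 0.12, 0.64, 0.30; count ≥ 0.57 → 1.

1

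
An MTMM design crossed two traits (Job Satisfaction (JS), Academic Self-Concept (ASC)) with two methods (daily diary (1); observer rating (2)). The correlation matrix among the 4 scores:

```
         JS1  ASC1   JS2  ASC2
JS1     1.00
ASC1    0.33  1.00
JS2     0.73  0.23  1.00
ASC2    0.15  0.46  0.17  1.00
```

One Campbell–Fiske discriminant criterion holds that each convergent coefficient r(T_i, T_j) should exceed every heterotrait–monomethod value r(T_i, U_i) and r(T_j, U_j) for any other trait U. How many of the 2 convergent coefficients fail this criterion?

Convergent coefficients and their comparison sets:
JS (methods 1·2): 0.73 vs {0.33, 0.17} → pass.
ASC (methods 1·2): 0.46 vs {0.33, 0.17} → pass.
0 of 2 fail.

0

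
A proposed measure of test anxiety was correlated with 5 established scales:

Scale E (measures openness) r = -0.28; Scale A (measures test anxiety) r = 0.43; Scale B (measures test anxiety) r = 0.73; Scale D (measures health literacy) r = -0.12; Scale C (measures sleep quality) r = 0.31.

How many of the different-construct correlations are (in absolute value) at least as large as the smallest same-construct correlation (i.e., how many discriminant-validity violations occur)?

Convergent (same construct = test anxiety): Scale A, Scale B.
Smallest convergent = 0.43. Discriminant |r|: 0.28, 0.12, 0.31; count ≥ 0.43 → 0.

0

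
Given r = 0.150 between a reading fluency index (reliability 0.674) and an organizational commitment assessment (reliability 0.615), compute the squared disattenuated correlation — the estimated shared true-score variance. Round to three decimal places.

0.054

Disattenuated r = 0.150 / √(0.674 × 0.615) = 0.150 / 0.6438 = 0.2330.
Shared true-score variance = 0.2330² = 0.0543 ≈ 0.054.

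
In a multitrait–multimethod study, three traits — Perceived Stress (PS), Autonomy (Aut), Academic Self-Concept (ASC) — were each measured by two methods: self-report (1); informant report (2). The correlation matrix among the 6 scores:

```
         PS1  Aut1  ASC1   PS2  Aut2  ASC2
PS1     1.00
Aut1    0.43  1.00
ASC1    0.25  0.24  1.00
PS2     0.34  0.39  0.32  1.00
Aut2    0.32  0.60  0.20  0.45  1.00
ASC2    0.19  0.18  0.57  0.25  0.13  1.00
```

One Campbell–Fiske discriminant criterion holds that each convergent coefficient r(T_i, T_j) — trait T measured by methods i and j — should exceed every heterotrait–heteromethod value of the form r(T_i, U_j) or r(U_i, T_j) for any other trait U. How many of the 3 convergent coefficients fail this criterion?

Each convergent coefficient versus the relevant comparison correlations:
PS (methods 1·2): 0.34 vs {0.32, 0.39, 0.19, 0.32} → fail.
Aut (methods 1·2): 0.60 vs {0.39, 0.32, 0.18, 0.20} → pass.
ASC (methods 1·2): 0.57 vs {0.32, 0.19, 0.20, 0.18} → pass.
1 of 3 fail.

1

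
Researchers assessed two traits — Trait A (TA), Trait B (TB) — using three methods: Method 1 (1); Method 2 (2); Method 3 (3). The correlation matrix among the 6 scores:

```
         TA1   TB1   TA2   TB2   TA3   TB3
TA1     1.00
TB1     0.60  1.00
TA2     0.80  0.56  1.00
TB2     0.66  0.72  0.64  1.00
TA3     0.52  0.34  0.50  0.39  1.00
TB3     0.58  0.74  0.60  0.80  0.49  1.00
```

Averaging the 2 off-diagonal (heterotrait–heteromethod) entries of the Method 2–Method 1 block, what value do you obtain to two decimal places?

HTHM values (method 2 × method 1): 0.56, 0.66; mean = 1.22/2 = 0.61.

0.61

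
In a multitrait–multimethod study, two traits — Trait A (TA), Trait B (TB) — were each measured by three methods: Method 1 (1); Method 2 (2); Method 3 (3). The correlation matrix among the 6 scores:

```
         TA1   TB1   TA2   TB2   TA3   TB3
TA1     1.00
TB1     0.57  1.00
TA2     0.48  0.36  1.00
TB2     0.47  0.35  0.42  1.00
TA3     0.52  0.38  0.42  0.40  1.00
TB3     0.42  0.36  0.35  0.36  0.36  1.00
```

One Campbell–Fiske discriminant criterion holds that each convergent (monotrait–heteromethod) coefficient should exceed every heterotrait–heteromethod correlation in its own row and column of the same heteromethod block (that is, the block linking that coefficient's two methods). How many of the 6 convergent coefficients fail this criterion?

3

Checking each validity diagonal entry against its comparison values:
TA (methods 1·2): 0.48 vs {0.47, 0.36} → pass.
TA (methods 1·3): 0.52 vs {0.42, 0.38} → pass.
TA (methods 2·3): 0.42 vs {0.35, 0.40} → pass.
TB (methods 1·2): 0.35 vs {0.36, 0.47} → fail.
TB (methods 1·3): 0.36 vs {0.38, 0.42} → fail.
TB (methods 2·3): 0.36 vs {0.40, 0.35} → fail.
3 of 6 fail.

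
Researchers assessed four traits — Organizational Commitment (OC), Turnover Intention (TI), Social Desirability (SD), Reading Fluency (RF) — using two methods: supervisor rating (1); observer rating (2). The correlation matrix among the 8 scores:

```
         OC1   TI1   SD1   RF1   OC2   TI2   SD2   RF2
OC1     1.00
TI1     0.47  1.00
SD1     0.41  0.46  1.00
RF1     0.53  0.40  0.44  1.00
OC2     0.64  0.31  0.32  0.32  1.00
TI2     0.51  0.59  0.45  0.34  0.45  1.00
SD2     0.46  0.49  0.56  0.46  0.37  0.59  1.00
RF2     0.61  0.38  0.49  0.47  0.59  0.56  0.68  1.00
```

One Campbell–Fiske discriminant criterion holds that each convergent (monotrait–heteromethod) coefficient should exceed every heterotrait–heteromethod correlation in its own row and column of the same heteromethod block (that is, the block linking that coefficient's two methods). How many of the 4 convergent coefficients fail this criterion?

1

Convergent coefficients and their comparison sets:
OC (methods 1·2): 0.64 vs {0.51, 0.31, 0.46, 0.32, 0.61, 0.32} → pass.
TI (methods 1·2): 0.59 vs {0.31, 0.51, 0.49, 0.45, 0.38, 0.34} → pass.
SD (methods 1·2): 0.56 vs {0.32, 0.46, 0.45, 0.49, 0.49, 0.46} → pass.
RF (methods 1·2): 0.47 vs {0.32, 0.61, 0.34, 0.38, 0.46, 0.49} → fail.
1 of 4 fail.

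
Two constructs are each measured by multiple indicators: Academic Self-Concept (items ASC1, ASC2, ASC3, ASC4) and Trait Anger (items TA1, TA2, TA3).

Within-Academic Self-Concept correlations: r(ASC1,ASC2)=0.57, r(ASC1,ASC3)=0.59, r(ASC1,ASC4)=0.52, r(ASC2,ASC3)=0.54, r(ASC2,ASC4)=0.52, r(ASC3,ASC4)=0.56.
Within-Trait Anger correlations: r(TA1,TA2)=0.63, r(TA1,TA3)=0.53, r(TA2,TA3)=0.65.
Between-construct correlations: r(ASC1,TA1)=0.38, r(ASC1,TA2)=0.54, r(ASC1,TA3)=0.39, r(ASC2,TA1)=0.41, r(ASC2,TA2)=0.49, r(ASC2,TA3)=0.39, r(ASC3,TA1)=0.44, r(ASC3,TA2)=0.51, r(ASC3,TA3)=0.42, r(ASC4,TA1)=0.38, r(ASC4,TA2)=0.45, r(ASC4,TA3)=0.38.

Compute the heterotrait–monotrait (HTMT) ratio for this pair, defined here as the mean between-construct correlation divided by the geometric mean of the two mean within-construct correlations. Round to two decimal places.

0.75

Mean heterotrait r = 5.18/12 = 0.4317.
Mean within-ASC = 3.30/6 = 0.5500; mean within-TA = 1.81/3 = 0.6033.
Geometric mean = √(0.5500 × 0.6033) = 0.5760.
HTMT = 0.4317 / 0.5760 = 0.75.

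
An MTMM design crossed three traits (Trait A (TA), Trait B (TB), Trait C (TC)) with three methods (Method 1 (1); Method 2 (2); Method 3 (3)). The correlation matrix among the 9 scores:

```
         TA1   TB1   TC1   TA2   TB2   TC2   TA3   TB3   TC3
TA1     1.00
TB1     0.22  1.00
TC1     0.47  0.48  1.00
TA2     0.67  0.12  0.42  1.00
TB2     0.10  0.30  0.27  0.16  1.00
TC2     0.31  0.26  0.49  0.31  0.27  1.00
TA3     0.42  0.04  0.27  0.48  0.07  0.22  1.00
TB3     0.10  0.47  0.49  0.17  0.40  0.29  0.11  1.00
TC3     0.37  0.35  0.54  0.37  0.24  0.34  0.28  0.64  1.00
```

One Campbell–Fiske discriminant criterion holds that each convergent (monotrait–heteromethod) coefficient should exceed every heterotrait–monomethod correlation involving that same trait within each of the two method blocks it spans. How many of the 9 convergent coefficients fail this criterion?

Each convergent coefficient versus the relevant comparison correlations:
TA (methods 1·2): 0.67 vs {0.22, 0.16, 0.47, 0.31} → pass.
TA (methods 1·3): 0.42 vs {0.22, 0.11, 0.47, 0.28} → fail.
TA (methods 2·3): 0.48 vs {0.16, 0.11, 0.31, 0.28} → pass.
TB (methods 1·2): 0.30 vs {0.22, 0.16, 0.48, 0.27} → fail.
TB (methods 1·3): 0.47 vs {0.22, 0.11, 0.48, 0.64} → fail.
TB (methods 2·3): 0.40 vs {0.16, 0.11, 0.27, 0.64} → fail.
TC (methods 1·2): 0.49 vs {0.47, 0.31, 0.48, 0.27} → pass.
TC (methods 1·3): 0.54 vs {0.47, 0.28, 0.48, 0.64} → fail.
TC (methods 2·3): 0.34 vs {0.31, 0.28, 0.27, 0.64} → fail.
6 of 9 fail.

6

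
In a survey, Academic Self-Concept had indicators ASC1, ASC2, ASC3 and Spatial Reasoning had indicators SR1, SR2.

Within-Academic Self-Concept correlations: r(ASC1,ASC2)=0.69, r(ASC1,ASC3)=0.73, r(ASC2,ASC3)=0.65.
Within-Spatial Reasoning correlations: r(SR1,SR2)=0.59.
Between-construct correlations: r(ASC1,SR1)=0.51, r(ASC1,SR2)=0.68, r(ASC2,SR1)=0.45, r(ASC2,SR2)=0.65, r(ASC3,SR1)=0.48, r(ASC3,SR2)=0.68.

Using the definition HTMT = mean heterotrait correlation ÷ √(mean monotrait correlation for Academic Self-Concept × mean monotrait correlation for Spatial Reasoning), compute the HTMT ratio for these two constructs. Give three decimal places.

0.901

Mean heterotrait r = 3.45/6 = 0.5750.
Mean within-ASC = 2.07/3 = 0.6900; mean within-SR = 0.59/1 = 0.5900.
Geometric mean = √(0.6900 × 0.5900) = 0.6380.
HTMT = 0.5750 / 0.6380 = 0.901.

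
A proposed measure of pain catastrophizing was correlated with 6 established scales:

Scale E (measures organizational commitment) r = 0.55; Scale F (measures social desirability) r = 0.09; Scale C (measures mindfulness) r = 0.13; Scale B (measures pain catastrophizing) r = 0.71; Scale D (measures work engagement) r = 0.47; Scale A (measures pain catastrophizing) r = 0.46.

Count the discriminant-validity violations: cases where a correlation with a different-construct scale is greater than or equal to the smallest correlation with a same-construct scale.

Convergent (same construct = pain catastrophizing): Scale B, Scale A.
Smallest convergent = 0.46. Discriminant values: 0.55, 0.09, 0.13, 0.47; count ≥ 0.46 → 2.

2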